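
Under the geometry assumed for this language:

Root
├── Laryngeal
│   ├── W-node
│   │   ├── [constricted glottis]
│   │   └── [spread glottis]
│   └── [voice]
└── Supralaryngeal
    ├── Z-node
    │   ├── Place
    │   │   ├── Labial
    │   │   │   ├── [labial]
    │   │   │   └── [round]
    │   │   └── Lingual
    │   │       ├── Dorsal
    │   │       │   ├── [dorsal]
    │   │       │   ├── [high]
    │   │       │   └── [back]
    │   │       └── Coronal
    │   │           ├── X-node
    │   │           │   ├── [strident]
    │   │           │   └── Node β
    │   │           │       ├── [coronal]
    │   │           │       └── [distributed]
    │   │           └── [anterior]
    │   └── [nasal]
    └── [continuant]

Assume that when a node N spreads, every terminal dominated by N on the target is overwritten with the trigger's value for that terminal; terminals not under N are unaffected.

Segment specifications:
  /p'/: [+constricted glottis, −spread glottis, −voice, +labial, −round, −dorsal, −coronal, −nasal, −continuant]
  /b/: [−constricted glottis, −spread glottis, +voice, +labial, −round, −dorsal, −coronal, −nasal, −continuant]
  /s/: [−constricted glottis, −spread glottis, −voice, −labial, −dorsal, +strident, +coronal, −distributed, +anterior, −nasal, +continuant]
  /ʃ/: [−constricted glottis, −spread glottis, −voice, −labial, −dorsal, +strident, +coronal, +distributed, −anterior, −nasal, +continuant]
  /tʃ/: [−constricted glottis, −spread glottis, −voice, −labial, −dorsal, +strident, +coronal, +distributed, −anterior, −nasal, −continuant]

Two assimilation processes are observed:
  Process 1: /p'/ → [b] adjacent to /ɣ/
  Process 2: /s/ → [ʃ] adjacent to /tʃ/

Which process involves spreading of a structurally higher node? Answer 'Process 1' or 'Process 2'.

Process 1 alters [voice], [constricted glottis]; the lowest common ancestor is Laryngeal (depth 1 from Root).
Process 2: the features that change are [anterior], [distributed]; the minimal node is Coronal (depth 5).
Depth 1 < depth 5; Process 1 involves the structurally higher constituent Laryngeal.

Process 1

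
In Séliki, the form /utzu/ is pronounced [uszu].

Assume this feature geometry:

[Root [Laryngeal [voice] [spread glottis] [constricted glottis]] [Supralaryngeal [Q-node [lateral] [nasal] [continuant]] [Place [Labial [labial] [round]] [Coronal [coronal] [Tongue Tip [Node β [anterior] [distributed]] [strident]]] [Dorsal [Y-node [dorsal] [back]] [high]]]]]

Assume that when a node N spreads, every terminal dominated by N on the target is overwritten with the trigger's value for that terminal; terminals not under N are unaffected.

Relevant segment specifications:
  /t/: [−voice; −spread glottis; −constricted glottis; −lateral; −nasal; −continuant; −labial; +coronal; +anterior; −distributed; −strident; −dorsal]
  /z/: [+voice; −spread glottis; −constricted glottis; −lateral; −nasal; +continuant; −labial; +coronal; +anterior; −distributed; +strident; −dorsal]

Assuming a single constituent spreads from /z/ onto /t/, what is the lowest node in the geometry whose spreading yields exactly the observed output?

Feature comparison: [continuant], [strident] differ between /t/ and [s]; the remaining terminals match.
These terminals are all dominated by Supralaryngeal, and no proper subconstituent of Supralaryngeal covers them all; Supralaryngeal is their lowest common ancestor.
Spreading Supralaryngeal from /z/ overwrites each of those terminals with /z/'s values, yielding exactly [s].
[voice] — on which /z/ differs from /t/ — is unchanged, so Root cannot have spread; the constituent is no larger than Supralaryngeal.

Supralaryngeal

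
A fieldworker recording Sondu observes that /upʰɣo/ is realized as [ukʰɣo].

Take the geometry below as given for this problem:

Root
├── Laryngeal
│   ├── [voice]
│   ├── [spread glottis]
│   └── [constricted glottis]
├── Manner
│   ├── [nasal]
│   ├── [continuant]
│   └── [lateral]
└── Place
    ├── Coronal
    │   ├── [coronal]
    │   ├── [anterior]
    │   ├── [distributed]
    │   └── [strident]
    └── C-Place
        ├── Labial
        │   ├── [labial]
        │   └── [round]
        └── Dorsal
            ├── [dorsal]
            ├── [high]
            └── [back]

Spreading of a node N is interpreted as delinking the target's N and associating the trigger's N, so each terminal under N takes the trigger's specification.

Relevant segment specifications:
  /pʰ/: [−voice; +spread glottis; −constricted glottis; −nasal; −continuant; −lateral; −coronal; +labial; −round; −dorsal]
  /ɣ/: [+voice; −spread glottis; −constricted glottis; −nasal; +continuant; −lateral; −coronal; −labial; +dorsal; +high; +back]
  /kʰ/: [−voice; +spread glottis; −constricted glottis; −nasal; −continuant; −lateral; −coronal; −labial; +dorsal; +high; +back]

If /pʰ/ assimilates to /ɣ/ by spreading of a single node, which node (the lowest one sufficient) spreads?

C-Place

Comparing /pʰ/ with its surface form [kʰ], the features that change are [labial], [round], [dorsal], [high], [back].
Tracing each changed feature up the tree, the paths first meet at C-Place; any lower node misses at least one of them.
Spreading C-Place from /ɣ/ overwrites each of those terminals with /ɣ/'s values, yielding exactly [kʰ].
[voice], [continuant] stay as in /pʰ/ although /ɣ/ differs there, so no node dominating them spread; among the remaining candidates C-Place is the lowest that derives the output.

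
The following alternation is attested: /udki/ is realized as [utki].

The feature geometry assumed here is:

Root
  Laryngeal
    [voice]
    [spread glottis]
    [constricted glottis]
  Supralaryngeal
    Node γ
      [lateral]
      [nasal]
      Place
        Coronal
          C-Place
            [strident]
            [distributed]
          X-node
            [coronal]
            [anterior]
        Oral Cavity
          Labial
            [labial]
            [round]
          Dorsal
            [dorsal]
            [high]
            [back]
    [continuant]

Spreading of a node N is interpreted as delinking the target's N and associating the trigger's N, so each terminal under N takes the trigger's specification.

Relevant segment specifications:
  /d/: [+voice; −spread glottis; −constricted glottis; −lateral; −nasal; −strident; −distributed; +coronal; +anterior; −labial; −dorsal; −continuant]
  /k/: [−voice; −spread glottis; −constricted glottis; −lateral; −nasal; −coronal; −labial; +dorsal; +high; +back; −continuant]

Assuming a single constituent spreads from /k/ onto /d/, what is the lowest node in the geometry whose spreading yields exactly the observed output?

[voice]

/d/ and [t] differ in [voice]; every other specified feature is identical.
With a single altered terminal, the smallest constituent that could spread is that terminal — [voice].
[coronal], [dorsal] stay as in /d/ although /k/ differs there, so no node dominating them spread; among the remaining candidates [voice] is the lowest that derives the output.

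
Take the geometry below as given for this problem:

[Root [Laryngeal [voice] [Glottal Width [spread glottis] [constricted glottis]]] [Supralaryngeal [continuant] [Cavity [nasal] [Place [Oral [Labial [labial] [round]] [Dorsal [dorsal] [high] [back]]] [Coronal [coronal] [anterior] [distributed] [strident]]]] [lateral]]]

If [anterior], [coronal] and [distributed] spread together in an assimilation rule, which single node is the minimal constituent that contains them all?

Coronal

[anterior] lies under Coronal (below Supralaryngeal).
[coronal]: Root → Supralaryngeal → Cavity → Place → Coronal → [coronal].
[distributed]: Root → Supralaryngeal → Cavity → Place → Coronal → [distributed].
These paths first converge at Coronal; no daughter of Coronal dominates all 3 features, so Coronal is the minimal constituent.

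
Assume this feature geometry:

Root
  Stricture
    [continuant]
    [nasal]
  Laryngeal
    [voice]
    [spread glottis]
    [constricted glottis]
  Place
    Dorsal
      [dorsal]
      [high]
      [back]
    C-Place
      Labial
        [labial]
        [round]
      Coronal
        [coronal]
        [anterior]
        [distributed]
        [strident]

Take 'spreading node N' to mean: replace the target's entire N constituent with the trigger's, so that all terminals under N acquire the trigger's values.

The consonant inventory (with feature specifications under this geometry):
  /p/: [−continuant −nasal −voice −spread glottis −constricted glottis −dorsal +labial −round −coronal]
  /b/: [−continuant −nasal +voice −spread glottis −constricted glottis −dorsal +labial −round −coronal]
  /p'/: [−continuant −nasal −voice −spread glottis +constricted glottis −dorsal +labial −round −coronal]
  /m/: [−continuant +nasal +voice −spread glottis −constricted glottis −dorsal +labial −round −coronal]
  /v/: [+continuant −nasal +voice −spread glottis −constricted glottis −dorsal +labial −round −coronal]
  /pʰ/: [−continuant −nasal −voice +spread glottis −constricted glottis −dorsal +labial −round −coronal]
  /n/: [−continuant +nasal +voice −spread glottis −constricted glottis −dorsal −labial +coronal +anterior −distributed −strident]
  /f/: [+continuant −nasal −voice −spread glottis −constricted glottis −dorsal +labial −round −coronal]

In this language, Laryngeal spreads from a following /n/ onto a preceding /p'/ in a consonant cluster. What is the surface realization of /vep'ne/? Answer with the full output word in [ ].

[vebne]

The Laryngeal node dominates the terminals [voice], [spread glottis], [constricted glottis].
Spreading Laryngeal from /n/ onto /p'/ replaces those values with /n/'s: [+voice], [−spread glottis], [−constricted glottis]. Features outside Laryngeal ([continuant], [nasal], [dorsal], …) stay as in /p'/.
This feature bundle is that of [b], so /vep'ne/ surfaces as [vebne].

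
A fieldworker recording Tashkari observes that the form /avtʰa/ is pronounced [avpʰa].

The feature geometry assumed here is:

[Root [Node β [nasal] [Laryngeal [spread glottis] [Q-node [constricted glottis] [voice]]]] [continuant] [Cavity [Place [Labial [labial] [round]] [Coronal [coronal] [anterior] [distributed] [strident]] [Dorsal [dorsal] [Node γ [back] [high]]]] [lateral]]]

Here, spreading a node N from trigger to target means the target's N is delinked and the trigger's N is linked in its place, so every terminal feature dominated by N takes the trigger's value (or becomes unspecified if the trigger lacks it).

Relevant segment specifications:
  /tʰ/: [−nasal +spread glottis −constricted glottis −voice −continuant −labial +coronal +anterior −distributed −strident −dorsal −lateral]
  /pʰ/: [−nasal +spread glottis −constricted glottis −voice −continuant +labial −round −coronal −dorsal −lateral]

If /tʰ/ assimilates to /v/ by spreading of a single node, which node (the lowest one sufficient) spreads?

Place

The alternation /tʰ/ → [pʰ] changes [labial], [round], [coronal], [anterior], [distributed], [strident] and nothing else.
These terminals are all dominated by Place, and no proper subconstituent of Place covers them all; Place is their lowest common ancestor.
If Place spreads, every terminal under it takes /v/'s value, producing [pʰ] as observed.
Features on which the two segments disagree outside Place, such as [spread glottis], [voice], are unchanged — nothing dominating them spread, and Place is the minimal sufficient constituent.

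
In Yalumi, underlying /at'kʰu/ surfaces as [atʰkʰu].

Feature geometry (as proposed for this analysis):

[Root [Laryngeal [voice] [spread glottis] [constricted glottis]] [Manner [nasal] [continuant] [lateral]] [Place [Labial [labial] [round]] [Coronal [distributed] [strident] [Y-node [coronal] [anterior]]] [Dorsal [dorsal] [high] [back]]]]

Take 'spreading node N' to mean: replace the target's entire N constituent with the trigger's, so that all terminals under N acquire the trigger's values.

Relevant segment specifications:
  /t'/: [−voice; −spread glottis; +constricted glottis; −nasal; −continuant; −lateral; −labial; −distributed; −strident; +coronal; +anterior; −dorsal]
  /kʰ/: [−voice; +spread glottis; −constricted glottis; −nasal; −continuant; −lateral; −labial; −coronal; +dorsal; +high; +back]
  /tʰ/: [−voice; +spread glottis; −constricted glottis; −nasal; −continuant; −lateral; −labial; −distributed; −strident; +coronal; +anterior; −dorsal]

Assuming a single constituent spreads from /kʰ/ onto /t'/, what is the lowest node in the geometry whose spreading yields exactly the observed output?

Laryngeal

The alternation /t'/ → [tʰ] changes [spread glottis], [constricted glottis] and nothing else.
The smallest constituent containing every changed terminal is Laryngeal — each of its daughters lacks at least one of the affected features.
Spreading Laryngeal from /kʰ/ overwrites each of those terminals with /kʰ/'s values, yielding exactly [tʰ].
Since [coronal], [dorsal] are preserved even though /kʰ/ disagrees there, no node above Laryngeal spread.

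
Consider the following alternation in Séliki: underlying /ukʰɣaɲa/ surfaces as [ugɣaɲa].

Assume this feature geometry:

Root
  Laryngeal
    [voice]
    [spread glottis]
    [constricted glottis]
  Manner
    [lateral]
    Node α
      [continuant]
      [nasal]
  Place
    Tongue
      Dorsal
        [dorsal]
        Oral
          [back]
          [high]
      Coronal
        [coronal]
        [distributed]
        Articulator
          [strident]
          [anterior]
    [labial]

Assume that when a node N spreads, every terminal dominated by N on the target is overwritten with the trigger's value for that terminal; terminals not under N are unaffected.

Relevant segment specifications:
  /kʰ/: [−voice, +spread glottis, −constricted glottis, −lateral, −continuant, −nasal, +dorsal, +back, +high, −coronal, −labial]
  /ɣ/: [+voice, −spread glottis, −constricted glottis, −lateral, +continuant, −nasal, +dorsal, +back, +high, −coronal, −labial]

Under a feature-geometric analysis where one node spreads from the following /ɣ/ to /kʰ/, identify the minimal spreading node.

Laryngeal

/kʰ/ and [g] differ in [voice], [spread glottis]; every other specified feature is identical.
Tracing each changed feature up the tree, the paths first meet at Laryngeal; any lower node misses at least one of them.
Spreading Laryngeal from /ɣ/ overwrites each of those terminals with /ɣ/'s values, yielding exactly [g].
Since [continuant] is preserved even though /ɣ/ disagrees there, no node above Laryngeal spread.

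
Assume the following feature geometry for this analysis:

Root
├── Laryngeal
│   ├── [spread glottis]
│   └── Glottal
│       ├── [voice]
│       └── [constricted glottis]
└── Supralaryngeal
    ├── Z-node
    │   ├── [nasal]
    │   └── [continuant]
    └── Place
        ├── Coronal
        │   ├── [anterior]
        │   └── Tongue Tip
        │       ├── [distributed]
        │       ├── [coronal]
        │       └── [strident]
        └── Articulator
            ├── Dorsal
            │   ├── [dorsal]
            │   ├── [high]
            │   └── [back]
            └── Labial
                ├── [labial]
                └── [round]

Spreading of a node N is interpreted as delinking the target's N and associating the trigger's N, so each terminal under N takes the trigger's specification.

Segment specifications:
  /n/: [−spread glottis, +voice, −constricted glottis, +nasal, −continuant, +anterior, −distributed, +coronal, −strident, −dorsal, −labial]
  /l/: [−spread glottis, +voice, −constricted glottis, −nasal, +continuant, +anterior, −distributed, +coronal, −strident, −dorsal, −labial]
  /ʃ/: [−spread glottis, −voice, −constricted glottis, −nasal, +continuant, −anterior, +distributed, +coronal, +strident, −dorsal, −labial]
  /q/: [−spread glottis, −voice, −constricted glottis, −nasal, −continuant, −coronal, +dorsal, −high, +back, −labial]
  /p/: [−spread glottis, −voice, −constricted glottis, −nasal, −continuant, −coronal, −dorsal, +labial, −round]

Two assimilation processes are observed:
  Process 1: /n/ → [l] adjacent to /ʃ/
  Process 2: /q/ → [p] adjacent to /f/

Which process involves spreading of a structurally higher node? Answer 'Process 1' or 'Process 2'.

Process 1

Process 1: the features that change are [nasal], [continuant]; the minimal node is Z-node (depth 2).
Process 2 alters [labial], [round], [dorsal], [high], [back]; the lowest common ancestor is Articulator (depth 3 from Root).
Z-node (depth 2) sits above Articulator (depth 3), making Process 1 the one with the higher spreading node.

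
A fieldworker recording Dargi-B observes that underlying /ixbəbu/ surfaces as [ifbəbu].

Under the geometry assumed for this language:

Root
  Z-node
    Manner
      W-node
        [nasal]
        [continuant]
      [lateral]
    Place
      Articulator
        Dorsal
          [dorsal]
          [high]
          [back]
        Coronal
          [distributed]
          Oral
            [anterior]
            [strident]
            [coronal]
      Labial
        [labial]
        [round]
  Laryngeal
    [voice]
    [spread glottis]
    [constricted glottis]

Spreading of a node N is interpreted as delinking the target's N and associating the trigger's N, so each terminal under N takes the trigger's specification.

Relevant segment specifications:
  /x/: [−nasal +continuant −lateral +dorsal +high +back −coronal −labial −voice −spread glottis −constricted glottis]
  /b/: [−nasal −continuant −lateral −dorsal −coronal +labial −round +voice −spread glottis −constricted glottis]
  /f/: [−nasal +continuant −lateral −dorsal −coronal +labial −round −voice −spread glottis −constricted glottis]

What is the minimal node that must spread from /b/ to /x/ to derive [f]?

Place

Feature comparison: [labial], [round], [dorsal], [high], [back] differ between /x/ and [f]; the remaining terminals match.
In this geometry the lowest node dominating all of them is Place: every daughter of Place dominates only a proper subset, so no lower node suffices.
Spreading Place from /b/ overwrites each of those terminals with /b/'s values, yielding exactly [f].
[continuant] — on which /b/ differs from /x/ — is unchanged, so neither Z-node nor anything higher can have spread; the constituent is no larger than Place.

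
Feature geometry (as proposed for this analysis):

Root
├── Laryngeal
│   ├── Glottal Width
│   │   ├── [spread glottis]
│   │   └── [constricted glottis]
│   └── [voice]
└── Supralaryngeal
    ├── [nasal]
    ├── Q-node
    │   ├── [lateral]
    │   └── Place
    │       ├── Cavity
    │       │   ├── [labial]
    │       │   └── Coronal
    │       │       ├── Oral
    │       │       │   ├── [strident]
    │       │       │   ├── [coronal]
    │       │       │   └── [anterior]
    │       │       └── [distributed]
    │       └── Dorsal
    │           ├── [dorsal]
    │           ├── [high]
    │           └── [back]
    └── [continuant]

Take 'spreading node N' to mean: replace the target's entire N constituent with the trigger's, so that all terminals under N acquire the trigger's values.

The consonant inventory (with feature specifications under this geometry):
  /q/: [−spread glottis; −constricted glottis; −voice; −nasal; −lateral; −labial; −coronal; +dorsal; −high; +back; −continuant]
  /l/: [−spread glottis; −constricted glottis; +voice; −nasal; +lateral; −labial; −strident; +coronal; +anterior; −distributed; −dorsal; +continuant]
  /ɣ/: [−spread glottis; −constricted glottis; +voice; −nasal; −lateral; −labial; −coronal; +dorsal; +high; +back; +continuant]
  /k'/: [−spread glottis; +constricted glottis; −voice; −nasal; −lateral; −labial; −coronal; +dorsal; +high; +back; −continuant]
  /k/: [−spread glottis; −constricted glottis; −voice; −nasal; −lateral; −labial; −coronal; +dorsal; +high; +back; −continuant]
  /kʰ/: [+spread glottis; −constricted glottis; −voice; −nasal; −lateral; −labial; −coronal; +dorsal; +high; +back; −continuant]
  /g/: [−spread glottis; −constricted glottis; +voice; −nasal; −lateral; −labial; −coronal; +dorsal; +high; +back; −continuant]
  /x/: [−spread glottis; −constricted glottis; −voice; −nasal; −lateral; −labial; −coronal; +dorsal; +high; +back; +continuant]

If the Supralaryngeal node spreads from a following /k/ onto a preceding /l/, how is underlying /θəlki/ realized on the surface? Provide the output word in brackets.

[θəgki]

The Supralaryngeal node dominates the terminals [nasal], [lateral], [labial], [strident], [coronal], [anterior], [distributed], [dorsal], [high], [back], [continuant].
After delinking /l/'s Supralaryngeal and linking /k/'s, the affected terminals become [−nasal], [−lateral], [−labial], [−coronal], [+dorsal], [+high], [+back], [−continuant]; [spread glottis], [constricted glottis], [voice] (outside Supralaryngeal) are retained from /l/.
Among the inventory, only /g/ has exactly this specification, giving the surface form [θəgki].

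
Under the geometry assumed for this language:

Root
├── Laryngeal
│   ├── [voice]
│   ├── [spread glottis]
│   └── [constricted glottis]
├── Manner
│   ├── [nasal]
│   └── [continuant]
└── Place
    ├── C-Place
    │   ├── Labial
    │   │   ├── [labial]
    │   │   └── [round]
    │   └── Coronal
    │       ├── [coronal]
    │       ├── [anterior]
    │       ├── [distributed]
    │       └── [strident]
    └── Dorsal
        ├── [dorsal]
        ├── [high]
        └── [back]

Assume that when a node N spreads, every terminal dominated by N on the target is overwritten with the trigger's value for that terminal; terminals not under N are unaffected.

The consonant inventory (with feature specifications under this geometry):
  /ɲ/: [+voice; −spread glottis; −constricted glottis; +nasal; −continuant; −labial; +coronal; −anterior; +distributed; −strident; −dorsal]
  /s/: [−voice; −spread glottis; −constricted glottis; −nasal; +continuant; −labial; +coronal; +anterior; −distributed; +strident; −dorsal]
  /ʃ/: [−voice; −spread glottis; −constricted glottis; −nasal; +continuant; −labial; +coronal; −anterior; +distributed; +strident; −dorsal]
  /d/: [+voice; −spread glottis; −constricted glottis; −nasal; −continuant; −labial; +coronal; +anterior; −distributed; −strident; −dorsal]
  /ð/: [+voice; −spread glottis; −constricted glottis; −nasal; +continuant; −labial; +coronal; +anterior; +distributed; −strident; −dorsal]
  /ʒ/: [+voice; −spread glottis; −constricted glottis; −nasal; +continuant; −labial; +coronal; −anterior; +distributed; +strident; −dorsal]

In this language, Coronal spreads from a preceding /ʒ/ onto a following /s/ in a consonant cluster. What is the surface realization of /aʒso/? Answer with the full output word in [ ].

[aʒʃo]

Terminals under Coronal in this geometry: [coronal], [anterior], [distributed], [strident].
After delinking /s/'s Coronal and linking /ʒ/'s, the affected terminals become [+coronal], [−anterior], [+distributed], [+strident]; [voice], [spread glottis], [constricted glottis], … (outside Coronal) are retained from /s/.
The resulting bundle matches /ʃ/ in the inventory; substituting it for /s/ gives [aʒʃo].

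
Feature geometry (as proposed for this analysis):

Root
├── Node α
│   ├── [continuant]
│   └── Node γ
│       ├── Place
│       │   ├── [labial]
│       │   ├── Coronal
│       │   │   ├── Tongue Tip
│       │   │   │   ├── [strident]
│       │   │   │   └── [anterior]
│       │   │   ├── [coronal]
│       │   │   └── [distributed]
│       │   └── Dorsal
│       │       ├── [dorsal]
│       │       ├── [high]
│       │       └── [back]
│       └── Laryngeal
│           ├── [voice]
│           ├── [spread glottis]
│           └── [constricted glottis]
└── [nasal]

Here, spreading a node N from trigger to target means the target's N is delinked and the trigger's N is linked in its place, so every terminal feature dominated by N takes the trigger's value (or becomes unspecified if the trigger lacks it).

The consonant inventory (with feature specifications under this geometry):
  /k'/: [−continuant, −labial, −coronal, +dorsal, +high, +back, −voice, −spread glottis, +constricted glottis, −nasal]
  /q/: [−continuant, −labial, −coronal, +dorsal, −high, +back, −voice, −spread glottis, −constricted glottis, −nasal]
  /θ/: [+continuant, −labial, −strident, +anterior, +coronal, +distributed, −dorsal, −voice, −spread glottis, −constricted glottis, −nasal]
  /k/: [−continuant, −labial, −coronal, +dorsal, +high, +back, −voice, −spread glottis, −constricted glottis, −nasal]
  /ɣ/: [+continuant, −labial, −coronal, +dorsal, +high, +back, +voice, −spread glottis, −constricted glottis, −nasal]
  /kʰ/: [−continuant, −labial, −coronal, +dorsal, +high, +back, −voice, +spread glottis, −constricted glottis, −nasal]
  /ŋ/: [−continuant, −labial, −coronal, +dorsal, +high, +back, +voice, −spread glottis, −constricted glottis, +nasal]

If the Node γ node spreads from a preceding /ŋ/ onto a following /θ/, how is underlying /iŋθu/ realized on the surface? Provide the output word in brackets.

The Node γ node dominates the terminals [labial], [strident], [anterior], [coronal], [distributed], [dorsal], [high], [back], [voice], [spread glottis], [constricted glottis].
The target acquires /ŋ/'s values for everything under Node γ — [−labial], [−coronal], [+dorsal], [+high], [+back], [+voice], [−spread glottis], [−constricted glottis] — while keeping its own [continuant], [nasal].
Among the inventory, only /ɣ/ has exactly this specification, giving the surface form [iŋɣu].

[iŋɣu]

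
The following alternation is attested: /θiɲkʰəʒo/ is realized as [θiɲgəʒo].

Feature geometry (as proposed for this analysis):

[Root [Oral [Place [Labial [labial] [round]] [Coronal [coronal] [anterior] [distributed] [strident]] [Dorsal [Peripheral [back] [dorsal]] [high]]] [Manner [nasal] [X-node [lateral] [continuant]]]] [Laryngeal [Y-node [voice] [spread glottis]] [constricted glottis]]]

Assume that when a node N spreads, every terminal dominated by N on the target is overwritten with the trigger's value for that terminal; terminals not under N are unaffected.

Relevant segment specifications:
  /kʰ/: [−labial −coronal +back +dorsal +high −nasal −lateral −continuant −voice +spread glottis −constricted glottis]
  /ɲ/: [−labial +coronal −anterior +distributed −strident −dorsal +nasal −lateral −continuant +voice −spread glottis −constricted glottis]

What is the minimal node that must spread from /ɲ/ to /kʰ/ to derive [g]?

Y-node

/kʰ/ and [g] differ in [voice], [spread glottis]; every other specified feature is identical.
In this geometry the lowest node dominating all of them is Y-node: every daughter of Y-node dominates only a proper subset, so no lower node suffices.
Spreading Y-node from /ɲ/ overwrites each of those terminals with /ɲ/'s values, yielding exactly [g].
Features on which the two segments disagree outside Y-node, such as [nasal], [dorsal], are unchanged — nothing dominating them spread, and Y-node is the minimal sufficient constituent.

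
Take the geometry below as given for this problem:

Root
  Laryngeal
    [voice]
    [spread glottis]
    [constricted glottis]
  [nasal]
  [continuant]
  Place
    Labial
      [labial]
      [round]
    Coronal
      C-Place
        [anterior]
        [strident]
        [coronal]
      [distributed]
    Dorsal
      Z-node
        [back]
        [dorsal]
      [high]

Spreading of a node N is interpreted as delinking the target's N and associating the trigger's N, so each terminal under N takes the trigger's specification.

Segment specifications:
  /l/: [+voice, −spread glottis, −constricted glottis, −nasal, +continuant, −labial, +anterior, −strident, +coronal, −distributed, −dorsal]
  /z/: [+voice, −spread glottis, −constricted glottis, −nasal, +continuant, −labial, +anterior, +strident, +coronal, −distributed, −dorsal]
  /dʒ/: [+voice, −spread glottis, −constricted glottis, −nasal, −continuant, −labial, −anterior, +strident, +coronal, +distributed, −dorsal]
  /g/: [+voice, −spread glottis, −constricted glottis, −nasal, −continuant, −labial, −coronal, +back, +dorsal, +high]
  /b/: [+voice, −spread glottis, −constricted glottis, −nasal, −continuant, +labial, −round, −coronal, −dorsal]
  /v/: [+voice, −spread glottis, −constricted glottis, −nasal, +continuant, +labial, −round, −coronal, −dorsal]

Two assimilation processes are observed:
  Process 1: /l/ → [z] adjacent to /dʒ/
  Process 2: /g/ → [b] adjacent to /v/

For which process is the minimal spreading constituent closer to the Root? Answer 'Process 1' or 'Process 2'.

In Process 1, [strident] changes, so the minimal spreading node is [strident] at depth 4.
In Process 2, [labial], [round], [dorsal], [high], [back] change, so the minimal spreading node is Place at depth 1.
Place is closer to Root than [strident], so Process 2 spreads the higher node.

Process 2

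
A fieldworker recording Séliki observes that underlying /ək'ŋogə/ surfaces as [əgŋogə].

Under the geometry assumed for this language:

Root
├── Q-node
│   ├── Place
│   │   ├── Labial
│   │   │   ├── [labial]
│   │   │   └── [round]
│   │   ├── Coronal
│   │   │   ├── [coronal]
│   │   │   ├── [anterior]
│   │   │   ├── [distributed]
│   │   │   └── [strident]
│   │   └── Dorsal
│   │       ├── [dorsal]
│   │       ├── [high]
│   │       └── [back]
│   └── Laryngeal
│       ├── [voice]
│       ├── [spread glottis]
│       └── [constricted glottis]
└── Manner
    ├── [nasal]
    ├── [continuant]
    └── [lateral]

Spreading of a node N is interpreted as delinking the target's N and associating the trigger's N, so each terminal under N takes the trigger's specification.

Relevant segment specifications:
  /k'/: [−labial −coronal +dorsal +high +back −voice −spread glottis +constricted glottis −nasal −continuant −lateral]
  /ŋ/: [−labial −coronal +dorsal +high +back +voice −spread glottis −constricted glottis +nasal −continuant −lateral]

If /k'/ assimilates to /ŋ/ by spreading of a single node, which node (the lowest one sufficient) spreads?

Laryngeal

/k'/ and [g] differ in [voice], [constricted glottis]; every other specified feature is identical.
Tracing each changed feature up the tree, the paths first meet at Laryngeal; any lower node misses at least one of them.
Delinking /k'/'s Laryngeal and associating /ŋ/'s Laryngeal gives precisely the feature bundle of [g].
[nasal] stays as in /k'/ although /ŋ/ differs there, so no node dominating it spread; among the remaining candidates Laryngeal is the lowest that derives the output.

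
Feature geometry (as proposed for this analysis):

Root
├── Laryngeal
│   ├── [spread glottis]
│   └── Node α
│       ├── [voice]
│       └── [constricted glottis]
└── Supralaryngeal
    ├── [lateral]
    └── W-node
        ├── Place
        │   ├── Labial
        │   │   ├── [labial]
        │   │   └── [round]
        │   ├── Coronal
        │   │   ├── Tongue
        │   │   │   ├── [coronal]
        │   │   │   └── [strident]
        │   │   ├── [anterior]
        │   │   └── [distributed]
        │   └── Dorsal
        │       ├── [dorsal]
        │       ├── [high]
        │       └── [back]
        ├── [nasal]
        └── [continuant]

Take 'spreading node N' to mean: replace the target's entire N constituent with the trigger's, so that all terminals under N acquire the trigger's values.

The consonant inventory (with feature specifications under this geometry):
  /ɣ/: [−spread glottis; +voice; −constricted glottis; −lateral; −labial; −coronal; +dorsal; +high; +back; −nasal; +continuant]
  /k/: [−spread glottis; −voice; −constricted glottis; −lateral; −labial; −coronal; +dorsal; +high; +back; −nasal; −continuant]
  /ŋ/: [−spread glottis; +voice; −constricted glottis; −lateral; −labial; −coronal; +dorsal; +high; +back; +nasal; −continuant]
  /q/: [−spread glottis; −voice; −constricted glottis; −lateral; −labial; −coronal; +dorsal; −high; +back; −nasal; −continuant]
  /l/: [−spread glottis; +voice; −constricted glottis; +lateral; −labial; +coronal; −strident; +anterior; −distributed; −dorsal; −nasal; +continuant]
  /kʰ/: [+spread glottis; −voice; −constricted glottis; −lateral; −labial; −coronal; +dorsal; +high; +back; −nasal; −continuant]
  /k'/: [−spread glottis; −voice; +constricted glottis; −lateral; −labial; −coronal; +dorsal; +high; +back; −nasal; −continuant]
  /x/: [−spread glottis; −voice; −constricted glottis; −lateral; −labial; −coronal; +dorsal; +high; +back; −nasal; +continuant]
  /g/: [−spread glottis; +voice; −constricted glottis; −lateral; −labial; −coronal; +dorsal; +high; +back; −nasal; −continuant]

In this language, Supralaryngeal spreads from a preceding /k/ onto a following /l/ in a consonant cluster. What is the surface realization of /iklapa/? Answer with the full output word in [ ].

[ikgapa]

Terminals under Supralaryngeal in this geometry: [lateral], [labial], [round], [coronal], [strident], [anterior], [distributed], [dorsal], [high], [back], [nasal], [continuant].
After delinking /l/'s Supralaryngeal and linking /k/'s, the affected terminals become [−lateral], [−labial], [−coronal], [+dorsal], [+high], [+back], [−nasal], [−continuant]; [spread glottis], [voice], [constricted glottis] (outside Supralaryngeal) are retained from /l/.
The resulting bundle matches /g/ in the inventory; substituting it for /l/ gives [ikgapa].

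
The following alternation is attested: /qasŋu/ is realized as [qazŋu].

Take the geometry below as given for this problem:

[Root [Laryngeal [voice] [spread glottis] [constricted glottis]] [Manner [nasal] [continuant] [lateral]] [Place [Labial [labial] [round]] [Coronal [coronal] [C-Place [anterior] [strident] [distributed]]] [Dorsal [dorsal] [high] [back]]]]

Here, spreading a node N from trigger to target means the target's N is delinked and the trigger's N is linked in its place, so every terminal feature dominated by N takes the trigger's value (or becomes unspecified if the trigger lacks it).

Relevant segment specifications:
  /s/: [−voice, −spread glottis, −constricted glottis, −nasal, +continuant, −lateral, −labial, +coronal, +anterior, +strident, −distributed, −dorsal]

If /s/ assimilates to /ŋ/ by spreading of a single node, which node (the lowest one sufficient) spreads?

The alternation /s/ → [z] changes [voice] and nothing else.
Only a single terminal changes, and /ŋ/ supplies the new value, so [voice] itself is the minimal spreading constituent.
Features on which the two segments disagree outside [voice], such as [continuant], [nasal], are unchanged — nothing dominating them spread, and [voice] is the minimal sufficient constituent.

[voice]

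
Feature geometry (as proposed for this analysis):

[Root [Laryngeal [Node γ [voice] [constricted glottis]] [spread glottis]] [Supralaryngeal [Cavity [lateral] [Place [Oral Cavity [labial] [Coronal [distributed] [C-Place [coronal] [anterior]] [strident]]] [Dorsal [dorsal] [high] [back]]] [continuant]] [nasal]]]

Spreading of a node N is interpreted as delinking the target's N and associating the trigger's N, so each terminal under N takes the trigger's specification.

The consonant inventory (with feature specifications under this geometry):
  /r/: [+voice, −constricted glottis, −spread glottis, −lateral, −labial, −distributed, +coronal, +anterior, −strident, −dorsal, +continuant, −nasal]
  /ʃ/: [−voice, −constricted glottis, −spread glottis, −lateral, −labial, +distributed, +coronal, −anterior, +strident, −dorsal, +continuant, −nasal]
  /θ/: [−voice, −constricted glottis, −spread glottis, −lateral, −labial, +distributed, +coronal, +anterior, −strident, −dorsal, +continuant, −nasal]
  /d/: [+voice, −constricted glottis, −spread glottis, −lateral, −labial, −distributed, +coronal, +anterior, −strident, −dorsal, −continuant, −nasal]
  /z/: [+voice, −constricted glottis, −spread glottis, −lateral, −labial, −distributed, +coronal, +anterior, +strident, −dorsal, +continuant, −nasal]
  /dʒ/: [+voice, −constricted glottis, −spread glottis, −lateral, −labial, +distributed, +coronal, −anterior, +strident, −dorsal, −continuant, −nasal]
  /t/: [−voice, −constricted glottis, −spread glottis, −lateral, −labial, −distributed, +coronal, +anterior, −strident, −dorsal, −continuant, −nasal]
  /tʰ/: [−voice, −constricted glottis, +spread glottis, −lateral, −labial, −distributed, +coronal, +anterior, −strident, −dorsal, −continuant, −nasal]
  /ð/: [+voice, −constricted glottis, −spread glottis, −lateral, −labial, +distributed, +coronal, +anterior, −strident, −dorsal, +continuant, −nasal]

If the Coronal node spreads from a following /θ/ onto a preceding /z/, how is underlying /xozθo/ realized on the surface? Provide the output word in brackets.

Coronal immediately or transitively dominates [distributed], [coronal], [anterior], [strident].
Spreading Coronal from /θ/ onto /z/ replaces those values with /θ/'s: [+distributed], [+coronal], [+anterior], [−strident]. Features outside Coronal ([voice], [constricted glottis], [spread glottis], …) stay as in /z/.
The resulting bundle matches /ð/ in the inventory; substituting it for /z/ gives [xoðθo].

[xoðθo]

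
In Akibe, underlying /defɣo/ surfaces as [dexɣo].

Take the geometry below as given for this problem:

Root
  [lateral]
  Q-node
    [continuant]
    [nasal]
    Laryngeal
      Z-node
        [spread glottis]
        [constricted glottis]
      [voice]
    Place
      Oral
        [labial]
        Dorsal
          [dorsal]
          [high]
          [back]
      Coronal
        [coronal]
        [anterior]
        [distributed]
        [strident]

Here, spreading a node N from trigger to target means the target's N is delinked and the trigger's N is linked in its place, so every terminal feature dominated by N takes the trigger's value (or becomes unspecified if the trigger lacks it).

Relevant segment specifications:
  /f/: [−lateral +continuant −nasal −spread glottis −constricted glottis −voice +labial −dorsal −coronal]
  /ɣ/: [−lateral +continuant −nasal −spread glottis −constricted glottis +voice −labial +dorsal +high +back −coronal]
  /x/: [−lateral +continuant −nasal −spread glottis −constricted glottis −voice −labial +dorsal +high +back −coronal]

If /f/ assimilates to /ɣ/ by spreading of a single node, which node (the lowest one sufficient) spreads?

Oral

Feature comparison: [labial], [dorsal], [high], [back] differ between /f/ and [x]; the remaining terminals match.
Tracing each changed feature up the tree, the paths first meet at Oral; any lower node misses at least one of them.
If Oral spreads, every terminal under it takes /ɣ/'s value, producing [x] as observed.
[voice] stays as in /f/ although /ɣ/ differs there, so no node dominating it spread; among the remaining candidates Oral is the lowest that derives the output.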